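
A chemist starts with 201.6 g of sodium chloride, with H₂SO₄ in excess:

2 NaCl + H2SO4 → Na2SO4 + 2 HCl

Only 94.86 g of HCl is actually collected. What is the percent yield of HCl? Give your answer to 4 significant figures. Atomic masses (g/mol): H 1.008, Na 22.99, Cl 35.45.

75.42 %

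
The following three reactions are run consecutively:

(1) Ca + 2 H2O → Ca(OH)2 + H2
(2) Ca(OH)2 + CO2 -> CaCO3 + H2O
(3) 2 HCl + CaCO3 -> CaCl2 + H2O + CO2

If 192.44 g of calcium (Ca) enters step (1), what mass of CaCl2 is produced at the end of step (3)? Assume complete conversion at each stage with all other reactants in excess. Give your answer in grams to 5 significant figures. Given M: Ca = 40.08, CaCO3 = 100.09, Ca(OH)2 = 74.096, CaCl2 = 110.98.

n(Ca) = 192.44 / 40.08 = 4.80140 mol.
Reaction (1): Ca→Ca(OH)2 ratio 1:1 ⇒ n(Ca(OH)2) = 4.80140 mol.
Reaction (2): Ca(OH)2→CaCO3 ratio 1:1 ⇒ n(CaCO3) = 4.80140 mol.
Reaction (3): CaCO3→CaCl2 ratio 1:1 ⇒ n(CaCl2) = 4.80140 mol.
Mass of CaCl2 = 4.80140 × 110.98 = 532.859 g.

532.86 g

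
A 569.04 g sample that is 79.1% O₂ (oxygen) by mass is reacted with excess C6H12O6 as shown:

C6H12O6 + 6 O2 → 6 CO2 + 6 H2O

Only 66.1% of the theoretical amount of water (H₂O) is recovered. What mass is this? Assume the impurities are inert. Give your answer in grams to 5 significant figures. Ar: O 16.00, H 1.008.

167.51 g

Pure O2 available = 569.04 g × 0.791 = 450.111 g.
M(O2) = 2(16.00) = 32.00 g/mol.
M(H2O) = 2(1.008) + 16.00 = 18.016 g/mol.
n(O2) = 450.111 g / 32.00 g/mol = 14.0660 mol.
From the equation the O2:H2O mole ratio is 6:6, so n(H2O) = 14.0660 × 6/6 = 14.0660 mol.
Mass of H2O = 14.0660 mol × 18.016 g/mol = 253.412 g.
Actual mass collected = 253.412 g × 0.661 = 167.506 g.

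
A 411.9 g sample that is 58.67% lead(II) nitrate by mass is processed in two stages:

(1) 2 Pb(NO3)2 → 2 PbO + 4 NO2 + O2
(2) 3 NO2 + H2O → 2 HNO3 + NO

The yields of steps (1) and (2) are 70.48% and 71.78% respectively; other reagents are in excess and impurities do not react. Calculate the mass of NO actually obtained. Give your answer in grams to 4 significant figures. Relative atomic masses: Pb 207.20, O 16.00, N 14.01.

7.385 g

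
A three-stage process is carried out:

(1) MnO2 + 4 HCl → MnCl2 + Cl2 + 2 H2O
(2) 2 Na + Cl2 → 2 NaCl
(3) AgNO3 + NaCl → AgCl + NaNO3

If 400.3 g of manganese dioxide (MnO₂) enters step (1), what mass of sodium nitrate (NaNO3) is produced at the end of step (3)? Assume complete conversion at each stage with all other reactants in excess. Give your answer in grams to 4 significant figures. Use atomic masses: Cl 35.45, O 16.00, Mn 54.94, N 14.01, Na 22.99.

M(MnO2) = 54.94 + 2(16.00) = 86.94 g/mol.
M(NaNO3) = 22.99 + 14.01 + 3(16.00) = 85.00 g/mol.
n(MnO2) = 400.3 / 86.94 = 4.6043 mol.
Reaction (1): MnO2→Cl2 ratio 1:1 ⇒ n(Cl2) = 4.6043 mol.
Reaction (2): Cl2→NaCl ratio 1:2 ⇒ n(NaCl) = 9.2086 mol.
Reaction (3): NaCl→NaNO3 ratio 1:1 ⇒ n(NaNO3) = 9.2086 mol.
Mass of NaNO3 = 9.2086 × 85.00 = 782.74 g.

782.7 g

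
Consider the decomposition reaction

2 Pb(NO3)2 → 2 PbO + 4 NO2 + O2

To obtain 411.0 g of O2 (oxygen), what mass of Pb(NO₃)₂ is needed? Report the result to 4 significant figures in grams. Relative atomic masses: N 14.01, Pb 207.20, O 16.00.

M(O2) = 2(16.00) = 32.00 g/mol.
M(Pb(NO3)2) = 207.20 + 2(14.01) + 6(16.00) = 331.22 g/mol.
n(O2) = 411.00 g / 32.00 g/mol = 12.844 mol.
From the equation the O2:Pb(NO3)2 mole ratio is 1:2, so n(Pb(NO3)2) = 12.844 × 2/1 = 25.688 mol.
Mass of Pb(NO3)2 = 25.688 mol × 331.22 g/mol = 8508.2 g.

8508 g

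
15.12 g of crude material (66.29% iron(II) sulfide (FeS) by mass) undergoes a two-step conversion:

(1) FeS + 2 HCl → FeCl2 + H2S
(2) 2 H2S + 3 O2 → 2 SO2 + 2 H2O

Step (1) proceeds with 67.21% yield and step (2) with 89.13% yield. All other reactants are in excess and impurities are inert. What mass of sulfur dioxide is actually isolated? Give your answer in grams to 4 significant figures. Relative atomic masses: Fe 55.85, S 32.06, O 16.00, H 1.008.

Pure FeS = 15.12 × 0.6629 = 10.023 g.
M(FeS) = 55.85 + 32.06 = 87.91 g/mol.
M(SO2) = 32.06 + 2(16.00) = 64.06 g/mol.
n(FeS) = 10.023 / 87.91 = 0.11401 mol.
Step 1 (FeS:H2S = 1:1): theoretical n(H2S) = 0.11401 mol; at 67.21% yield, n(H2S) = 0.076629 mol.
Step 2 (H2S:SO2 = 2:2): theoretical n(SO2) = 0.076629 mol, so theoretical mass = 0.076629 × 64.06 = 4.9089 g.
At 89.13% yield, actual mass of SO2 = 4.9089 × 0.8913 = 4.3753 g.

4.375 g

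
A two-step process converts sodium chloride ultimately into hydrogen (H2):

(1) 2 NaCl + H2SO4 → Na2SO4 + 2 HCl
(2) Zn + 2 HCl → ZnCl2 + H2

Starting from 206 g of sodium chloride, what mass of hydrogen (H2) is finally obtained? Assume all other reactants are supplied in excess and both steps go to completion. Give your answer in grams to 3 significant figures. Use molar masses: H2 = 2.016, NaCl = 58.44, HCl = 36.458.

3.55 g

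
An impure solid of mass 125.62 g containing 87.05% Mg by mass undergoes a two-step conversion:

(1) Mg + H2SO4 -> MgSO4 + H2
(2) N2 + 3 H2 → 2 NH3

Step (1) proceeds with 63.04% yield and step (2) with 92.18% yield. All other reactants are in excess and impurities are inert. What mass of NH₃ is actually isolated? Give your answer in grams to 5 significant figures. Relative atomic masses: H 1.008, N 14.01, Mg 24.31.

29.684 g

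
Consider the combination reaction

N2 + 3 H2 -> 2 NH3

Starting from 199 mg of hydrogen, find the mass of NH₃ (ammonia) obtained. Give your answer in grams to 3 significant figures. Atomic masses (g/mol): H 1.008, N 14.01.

1.12 g

M(H2) = 2(1.008) = 2.016 g/mol.
M(NH3) = 14.01 + 3(1.008) = 17.034 g/mol.
Convert: 199 mg = 0.1990 g.
n(H2) = 0.1990 g / 2.016 g/mol = 0.09871 mol.
From the equation the H2:NH3 mole ratio is 3:2, so n(NH3) = 0.09871 × 2/3 = 0.06581 mol.
Mass of NH3 = 0.06581 mol × 17.034 g/mol = 1.121 g.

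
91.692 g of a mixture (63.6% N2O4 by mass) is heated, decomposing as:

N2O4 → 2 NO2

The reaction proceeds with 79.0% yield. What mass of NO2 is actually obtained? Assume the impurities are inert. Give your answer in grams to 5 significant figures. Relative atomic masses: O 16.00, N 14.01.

Pure N2O4 available = 91.692 g × 0.636 = 58.3161 g.
M(N2O4) = 2(14.01) + 4(16.00) = 92.02 g/mol.
M(NO2) = 14.01 + 2(16.00) = 46.01 g/mol.
n(N2O4) = 58.3161 g / 92.02 g/mol = 0.633733 mol.
From the equation the N2O4:NO2 mole ratio is 1:2, so n(NO2) = 0.633733 × 2/1 = 1.26747 mol.
Mass of NO2 = 1.26747 mol × 46.01 g/mol = 58.3161 g.
Actual mass collected = 58.3161 g × 0.790 = 46.0697 g.

46.070 g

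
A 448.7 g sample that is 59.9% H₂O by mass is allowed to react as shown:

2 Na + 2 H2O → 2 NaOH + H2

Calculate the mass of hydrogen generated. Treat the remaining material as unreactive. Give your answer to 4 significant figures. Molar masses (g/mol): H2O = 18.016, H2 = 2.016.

15.04 g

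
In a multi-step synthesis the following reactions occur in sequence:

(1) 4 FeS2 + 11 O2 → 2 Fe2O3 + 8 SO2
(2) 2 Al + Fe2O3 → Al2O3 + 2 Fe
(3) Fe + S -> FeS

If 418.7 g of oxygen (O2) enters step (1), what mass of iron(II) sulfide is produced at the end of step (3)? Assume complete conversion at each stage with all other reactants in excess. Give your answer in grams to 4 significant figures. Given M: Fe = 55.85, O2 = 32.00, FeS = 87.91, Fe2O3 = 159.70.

n(O2) = 418.7 / 32.00 = 13.084 mol.
Reaction (1): O2→Fe2O3 ratio 11:2 ⇒ n(Fe2O3) = 2.3790 mol.
Reaction (2): Fe2O3→Fe ratio 1:2 ⇒ n(Fe) = 4.7580 mol.
Reaction (3): Fe→FeS ratio 1:1 ⇒ n(FeS) = 4.7580 mol.
Mass of FeS = 4.7580 × 87.91 = 418.27 g.

418.3 g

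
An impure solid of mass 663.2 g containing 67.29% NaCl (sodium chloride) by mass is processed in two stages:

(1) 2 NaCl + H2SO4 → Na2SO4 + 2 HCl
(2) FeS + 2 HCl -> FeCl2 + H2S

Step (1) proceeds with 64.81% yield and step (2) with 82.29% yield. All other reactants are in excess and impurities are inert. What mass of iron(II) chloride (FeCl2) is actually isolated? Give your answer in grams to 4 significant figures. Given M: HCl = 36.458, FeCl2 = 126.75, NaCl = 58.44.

Pure NaCl = 663.2 × 0.6729 = 446.27 g.
n(NaCl) = 446.27 / 58.44 = 7.6363 mol.
Step 1 (NaCl:HCl = 2:2): theoretical n(HCl) = 7.6363 mol; at 64.81% yield, n(HCl) = 4.9491 mol.
Step 2 (HCl:FeCl2 = 2:1): theoretical n(FeCl2) = 2.4746 mol, so theoretical mass = 2.4746 × 126.75 = 313.65 g.
At 82.29% yield, actual mass of FeCl2 = 313.65 × 0.8229 = 258.10 g.

258.1 g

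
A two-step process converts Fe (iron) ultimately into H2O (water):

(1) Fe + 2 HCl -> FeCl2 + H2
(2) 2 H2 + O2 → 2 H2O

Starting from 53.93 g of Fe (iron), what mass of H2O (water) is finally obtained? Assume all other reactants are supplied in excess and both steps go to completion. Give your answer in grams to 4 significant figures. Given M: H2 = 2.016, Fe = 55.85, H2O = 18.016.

n(Fe) = 53.930 / 55.85 = 0.96562 mol.
Step 1 gives a 1:1 ratio of Fe to H2, so n(H2) = 0.96562 mol.
In step 2 the H2:H2O ratio is 2:2, so n(H2O) = 0.96562 mol.
Mass of H2O = 0.96562 × 18.016 = 17.397 g.

17.40 g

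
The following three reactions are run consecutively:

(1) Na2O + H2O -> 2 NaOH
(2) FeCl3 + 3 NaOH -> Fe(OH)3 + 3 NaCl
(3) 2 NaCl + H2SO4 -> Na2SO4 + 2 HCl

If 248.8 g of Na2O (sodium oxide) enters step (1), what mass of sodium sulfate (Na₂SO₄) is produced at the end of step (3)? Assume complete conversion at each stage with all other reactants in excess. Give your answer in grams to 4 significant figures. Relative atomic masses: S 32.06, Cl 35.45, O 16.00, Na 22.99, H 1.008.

M(Na2O) = 2(22.99) + 16.00 = 61.98 g/mol.
M(Na2SO4) = 2(22.99) + 32.06 + 4(16.00) = 142.04 g/mol.
n(Na2O) = 248.8 / 61.98 = 4.0142 mol.
Reaction (1): Na2O→NaOH ratio 1:2 ⇒ n(NaOH) = 8.0284 mol.
Reaction (2): NaOH→NaCl ratio 3:3 ⇒ n(NaCl) = 8.0284 mol.
Reaction (3): NaCl→Na2SO4 ratio 2:1 ⇒ n(Na2SO4) = 4.0142 mol.
Mass of Na2SO4 = 4.0142 × 142.04 = 570.18 g.

570.2 g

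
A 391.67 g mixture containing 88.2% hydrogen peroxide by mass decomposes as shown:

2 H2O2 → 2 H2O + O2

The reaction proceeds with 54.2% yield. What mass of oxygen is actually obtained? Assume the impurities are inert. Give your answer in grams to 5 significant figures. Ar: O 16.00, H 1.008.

Pure H2O2 available = 391.67 g × 0.882 = 345.453 g.
M(H2O2) = 2(1.008) + 2(16.00) = 34.016 g/mol.
M(O2) = 2(16.00) = 32.00 g/mol.
n(H2O2) = 345.453 g / 34.016 g/mol = 10.1556 mol.
From the equation the H2O2:O2 mole ratio is 2:1, so n(O2) = 10.1556 × 1/2 = 5.07780 mol.
Mass of O2 = 5.07780 mol × 32.00 g/mol = 162.490 g.
Actual mass collected = 162.490 g × 0.542 = 88.0694 g.

88.069 g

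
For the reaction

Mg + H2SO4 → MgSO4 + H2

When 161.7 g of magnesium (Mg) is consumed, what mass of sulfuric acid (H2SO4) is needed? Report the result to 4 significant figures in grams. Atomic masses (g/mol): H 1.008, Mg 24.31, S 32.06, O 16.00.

652.4 g

M(Mg) = 24.31 g/mol.
M(H2SO4) = 2(1.008) + 32.06 + 4(16.00) = 98.076 g/mol.
n(Mg) = 161.70 g / 24.31 g/mol = 6.6516 mol.
From the equation the Mg:H2SO4 mole ratio is 1:1, so n(H2SO4) = 6.6516 × 1/1 = 6.6516 mol.
Mass of H2SO4 = 6.6516 mol × 98.076 g/mol = 652.36 g.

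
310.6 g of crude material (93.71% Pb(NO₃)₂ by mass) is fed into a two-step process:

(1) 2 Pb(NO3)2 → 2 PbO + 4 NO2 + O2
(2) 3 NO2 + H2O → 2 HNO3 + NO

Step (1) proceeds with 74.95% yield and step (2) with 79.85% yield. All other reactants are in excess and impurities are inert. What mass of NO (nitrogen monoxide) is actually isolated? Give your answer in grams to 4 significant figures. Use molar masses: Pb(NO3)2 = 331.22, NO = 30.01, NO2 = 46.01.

Pure Pb(NO3)2 = 310.6 × 0.9371 = 291.06 g.
n(Pb(NO3)2) = 291.06 / 331.22 = 0.87876 mol.
Step 1 (Pb(NO3)2:NO2 = 2:4): theoretical n(NO2) = 1.7575 mol; at 74.95% yield, n(NO2) = 1.3173 mol.
Step 2 (NO2:NO = 3:1): theoretical n(NO) = 0.43909 mol, so theoretical mass = 0.43909 × 30.01 = 13.177 g.
At 79.85% yield, actual mass of NO = 13.177 × 0.7985 = 10.522 g.

10.52 g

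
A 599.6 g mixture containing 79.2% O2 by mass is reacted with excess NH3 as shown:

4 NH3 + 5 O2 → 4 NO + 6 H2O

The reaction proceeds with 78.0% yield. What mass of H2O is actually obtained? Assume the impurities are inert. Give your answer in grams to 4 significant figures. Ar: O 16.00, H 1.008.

250.2 g

Pure O2 available = 599.6 g × 0.792 = 474.88 g.
M(O2) = 2(16.00) = 32.00 g/mol.
M(H2O) = 2(1.008) + 16.00 = 18.016 g/mol.
n(O2) = 474.88 g / 32.00 g/mol = 14.840 mol.
From the equation the O2:H2O mole ratio is 5:6, so n(H2O) = 14.840 × 6/5 = 17.808 mol.
Mass of H2O = 17.808 mol × 18.016 g/mol = 320.83 g.
Actual mass collected = 320.83 g × 0.780 = 250.25 g.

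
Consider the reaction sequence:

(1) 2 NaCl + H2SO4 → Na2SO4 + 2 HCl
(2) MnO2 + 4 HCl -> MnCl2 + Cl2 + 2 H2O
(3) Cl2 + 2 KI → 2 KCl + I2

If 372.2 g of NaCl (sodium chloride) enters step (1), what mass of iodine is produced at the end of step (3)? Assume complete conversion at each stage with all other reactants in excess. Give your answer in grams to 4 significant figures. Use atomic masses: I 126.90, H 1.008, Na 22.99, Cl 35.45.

M(NaCl) = 22.99 + 35.45 = 58.44 g/mol.
M(I2) = 2(126.90) = 253.80 g/mol.
n(NaCl) = 372.2 / 58.44 = 6.3689 mol.
Reaction (1): NaCl→HCl ratio 2:2 ⇒ n(HCl) = 6.3689 mol.
Reaction (2): HCl→Cl2 ratio 4:1 ⇒ n(Cl2) = 1.5922 mol.
Reaction (3): Cl2→I2 ratio 1:1 ⇒ n(I2) = 1.5922 mol.
Mass of I2 = 1.5922 × 253.80 = 404.11 g.

404.1 g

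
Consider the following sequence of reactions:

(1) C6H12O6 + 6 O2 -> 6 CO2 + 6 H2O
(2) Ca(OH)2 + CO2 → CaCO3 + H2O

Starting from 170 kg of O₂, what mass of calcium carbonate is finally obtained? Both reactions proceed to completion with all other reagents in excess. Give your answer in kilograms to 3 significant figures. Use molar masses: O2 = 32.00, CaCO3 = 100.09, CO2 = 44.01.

170 kg = 170000 g.
n(O2) = 170000 / 32.00 = 5312 mol.
Step 1 gives a 6:6 ratio of O2 to CO2, so n(CO2) = 5312 mol.
In step 2 the CO2:CaCO3 ratio is 1:1, so n(CaCO3) = 5312 mol.
Mass of CaCO3 = 5312 × 100.09 = 531700 g = 532 kg.

532 kg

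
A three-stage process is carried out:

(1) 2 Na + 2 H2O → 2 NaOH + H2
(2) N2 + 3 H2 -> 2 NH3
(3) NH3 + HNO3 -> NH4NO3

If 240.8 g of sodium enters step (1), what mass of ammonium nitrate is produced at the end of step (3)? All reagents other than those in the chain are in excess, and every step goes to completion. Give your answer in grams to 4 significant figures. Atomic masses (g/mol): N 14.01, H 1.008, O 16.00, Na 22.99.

M(Na) = 22.99 g/mol.
M(NH4NO3) = 2(14.01) + 4(1.008) + 3(16.00) = 80.052 g/mol.
n(Na) = 240.8 / 22.99 = 10.474 mol.
Reaction (1): Na→H2 ratio 2:1 ⇒ n(H2) = 5.2371 mol.
Reaction (2): H2→NH3 ratio 3:2 ⇒ n(NH3) = 3.4914 mol.
Reaction (3): NH3→NH4NO3 ratio 1:1 ⇒ n(NH4NO3) = 3.4914 mol.
Mass of NH4NO3 = 3.4914 × 80.052 = 279.49 g.

279.5 g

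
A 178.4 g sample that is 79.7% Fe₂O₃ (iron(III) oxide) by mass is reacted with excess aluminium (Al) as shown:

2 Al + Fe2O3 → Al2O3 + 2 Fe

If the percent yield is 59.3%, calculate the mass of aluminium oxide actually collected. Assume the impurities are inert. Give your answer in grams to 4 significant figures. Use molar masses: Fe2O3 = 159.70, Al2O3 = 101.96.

53.83 g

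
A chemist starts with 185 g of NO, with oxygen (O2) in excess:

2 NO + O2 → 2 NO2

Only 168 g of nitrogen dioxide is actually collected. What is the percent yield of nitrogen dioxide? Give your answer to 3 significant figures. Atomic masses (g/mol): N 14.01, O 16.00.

M(NO) = 14.01 + 16.00 = 30.01 g/mol.
M(NO2) = 14.01 + 2(16.00) = 46.01 g/mol.
n(NO) = 185.0 g / 30.01 g/mol = 6.165 mol.
From the equation the NO:NO2 mole ratio is 2:2, so n(NO2) = 6.165 × 2/2 = 6.165 mol.
Mass of NO2 = 6.165 mol × 46.01 g/mol = 283.6 g.
This is the theoretical yield. Percent yield = 168 g / 283.6 g × 100% = 59.23%.

59.2 %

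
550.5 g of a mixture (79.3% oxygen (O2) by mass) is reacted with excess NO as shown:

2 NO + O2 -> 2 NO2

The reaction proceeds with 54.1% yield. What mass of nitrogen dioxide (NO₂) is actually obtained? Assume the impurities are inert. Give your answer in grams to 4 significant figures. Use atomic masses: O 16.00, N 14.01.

679.1 g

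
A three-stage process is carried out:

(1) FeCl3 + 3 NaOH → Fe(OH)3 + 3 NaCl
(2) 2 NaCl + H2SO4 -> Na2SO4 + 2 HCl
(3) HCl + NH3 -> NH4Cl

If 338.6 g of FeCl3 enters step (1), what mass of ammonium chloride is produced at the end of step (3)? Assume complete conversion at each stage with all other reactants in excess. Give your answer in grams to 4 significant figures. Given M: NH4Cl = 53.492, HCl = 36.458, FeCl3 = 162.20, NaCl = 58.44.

n(FeCl3) = 338.6 / 162.20 = 2.0875 mol.
Reaction (1): FeCl3→NaCl ratio 1:3 ⇒ n(NaCl) = 6.2626 mol.
Reaction (2): NaCl→HCl ratio 2:2 ⇒ n(HCl) = 6.2626 mol.
Reaction (3): HCl→NH4Cl ratio 1:1 ⇒ n(NH4Cl) = 6.2626 mol.
Mass of NH4Cl = 6.2626 × 53.492 = 335.00 g.

335.0 g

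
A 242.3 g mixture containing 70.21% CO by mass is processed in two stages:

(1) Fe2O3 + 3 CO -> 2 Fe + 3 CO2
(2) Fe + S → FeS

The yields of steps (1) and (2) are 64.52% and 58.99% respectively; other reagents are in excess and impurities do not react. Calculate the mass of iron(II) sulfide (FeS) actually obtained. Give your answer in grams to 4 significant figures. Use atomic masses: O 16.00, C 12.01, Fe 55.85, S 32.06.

Pure CO = 242.3 × 0.7021 = 170.12 g.
M(CO) = 12.01 + 16.00 = 28.01 g/mol.
M(FeS) = 55.85 + 32.06 = 87.91 g/mol.
n(CO) = 170.12 / 28.01 = 6.0735 mol.
Step 1 (CO:Fe = 3:2): theoretical n(Fe) = 4.0490 mol; at 64.52% yield, n(Fe) = 2.6124 mol.
Step 2 (Fe:FeS = 1:1): theoretical n(FeS) = 2.6124 mol, so theoretical mass = 2.6124 × 87.91 = 229.66 g.
At 58.99% yield, actual mass of FeS = 229.66 × 0.5899 = 135.47 g.

135.5 g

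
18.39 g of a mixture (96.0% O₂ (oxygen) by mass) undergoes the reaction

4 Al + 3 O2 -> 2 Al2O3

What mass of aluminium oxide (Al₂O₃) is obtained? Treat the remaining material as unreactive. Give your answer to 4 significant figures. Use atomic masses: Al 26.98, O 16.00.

Mass of pure O2 = 18.39 g × 0.960 = 17.654 g.
M(O2) = 2(16.00) = 32.00 g/mol.
M(Al2O3) = 2(26.98) + 3(16.00) = 101.96 g/mol.
n(O2) = 17.654 g / 32.00 g/mol = 0.55170 mol.
From the equation the O2:Al2O3 mole ratio is 3:2, so n(Al2O3) = 0.55170 × 2/3 = 0.36780 mol.
Mass of Al2O3 = 0.36780 mol × 101.96 g/mol = 37.501 g.

37.50 g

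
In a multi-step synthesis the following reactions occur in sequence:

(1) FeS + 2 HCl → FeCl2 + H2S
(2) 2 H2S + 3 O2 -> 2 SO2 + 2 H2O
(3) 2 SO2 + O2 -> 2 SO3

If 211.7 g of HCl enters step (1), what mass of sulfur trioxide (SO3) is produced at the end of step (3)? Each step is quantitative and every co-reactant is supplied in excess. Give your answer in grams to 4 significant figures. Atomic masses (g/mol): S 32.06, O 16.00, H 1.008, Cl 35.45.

232.4 g

M(HCl) = 1.008 + 35.45 = 36.458 g/mol.
M(SO3) = 32.06 + 3(16.00) = 80.06 g/mol.
n(HCl) = 211.7 / 36.458 = 5.8067 mol.
Reaction (1): HCl→H2S ratio 2:1 ⇒ n(H2S) = 2.9033 mol.
Reaction (2): H2S→SO2 ratio 2:2 ⇒ n(SO2) = 2.9033 mol.
Reaction (3): SO2→SO3 ratio 2:2 ⇒ n(SO3) = 2.9033 mol.
Mass of SO3 = 2.9033 × 80.06 = 232.44 g.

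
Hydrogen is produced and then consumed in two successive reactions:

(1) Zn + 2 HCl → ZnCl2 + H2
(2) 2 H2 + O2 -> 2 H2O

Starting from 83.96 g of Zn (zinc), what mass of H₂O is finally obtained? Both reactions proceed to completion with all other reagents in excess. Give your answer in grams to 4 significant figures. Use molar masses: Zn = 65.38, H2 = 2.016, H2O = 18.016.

n(Zn) = 83.960 / 65.38 = 1.2842 mol.
Step 1 gives a 1:1 ratio of Zn to H2, so n(H2) = 1.2842 mol.
In step 2 the H2:H2O ratio is 2:2, so n(H2O) = 1.2842 mol.
Mass of H2O = 1.2842 × 18.016 = 23.136 g.

23.14 g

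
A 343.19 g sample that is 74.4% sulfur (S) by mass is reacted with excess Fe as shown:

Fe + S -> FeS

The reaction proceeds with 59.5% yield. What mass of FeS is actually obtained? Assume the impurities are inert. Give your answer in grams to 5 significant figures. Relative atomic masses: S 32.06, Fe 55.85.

Pure S available = 343.19 g × 0.744 = 255.333 g.
M(S) = 32.06 g/mol.
M(FeS) = 55.85 + 32.06 = 87.91 g/mol.
n(S) = 255.333 g / 32.06 g/mol = 7.96423 mol.
From the equation the S:FeS mole ratio is 1:1, so n(FeS) = 7.96423 × 1/1 = 7.96423 mol.
Mass of FeS = 7.96423 mol × 87.91 g/mol = 700.136 g.
Actual mass collected = 700.136 g × 0.595 = 416.581 g.

416.58 g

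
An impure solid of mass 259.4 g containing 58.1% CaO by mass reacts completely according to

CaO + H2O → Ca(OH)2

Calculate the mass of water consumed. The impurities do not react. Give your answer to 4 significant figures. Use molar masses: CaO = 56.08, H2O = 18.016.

48.42 g

Mass of pure CaO = 259.4 g × 0.581 = 150.71 g.
n(CaO) = 150.71 g / 56.08 g/mol = 2.6874 mol.
From the equation the CaO:H2O mole ratio is 1:1, so n(H2O) = 2.6874 × 1/1 = 2.6874 mol.
Mass of H2O = 2.6874 mol × 18.016 g/mol = 48.417 g.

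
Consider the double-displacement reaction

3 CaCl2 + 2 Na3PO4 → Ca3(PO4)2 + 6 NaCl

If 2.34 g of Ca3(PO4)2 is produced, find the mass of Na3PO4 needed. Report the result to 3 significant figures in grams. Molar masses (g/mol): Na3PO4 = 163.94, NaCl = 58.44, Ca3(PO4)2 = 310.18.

2.47 g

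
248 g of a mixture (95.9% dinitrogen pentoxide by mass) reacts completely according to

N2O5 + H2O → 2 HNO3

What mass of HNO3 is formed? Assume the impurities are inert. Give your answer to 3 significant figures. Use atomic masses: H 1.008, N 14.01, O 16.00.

Mass of pure N2O5 = 248 g × 0.959 = 237.8 g.
M(N2O5) = 2(14.01) + 5(16.00) = 108.02 g/mol.
M(HNO3) = 1.008 + 14.01 + 3(16.00) = 63.018 g/mol.
n(N2O5) = 237.8 g / 108.02 g/mol = 2.202 mol.
From the equation the N2O5:HNO3 mole ratio is 1:2, so n(HNO3) = 2.202 × 2/1 = 4.403 mol.
Mass of HNO3 = 4.403 mol × 63.018 g/mol = 277.5 g.

277 g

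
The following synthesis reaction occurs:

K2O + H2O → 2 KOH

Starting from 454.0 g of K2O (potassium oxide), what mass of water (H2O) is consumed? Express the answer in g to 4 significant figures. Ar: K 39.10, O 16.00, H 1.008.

86.83 g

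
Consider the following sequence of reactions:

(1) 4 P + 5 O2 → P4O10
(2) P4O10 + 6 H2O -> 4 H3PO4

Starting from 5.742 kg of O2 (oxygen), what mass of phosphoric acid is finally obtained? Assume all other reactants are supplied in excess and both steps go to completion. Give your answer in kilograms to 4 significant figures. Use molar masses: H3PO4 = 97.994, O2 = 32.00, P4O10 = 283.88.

14.07 kg

5.742 kg = 5742.0 g.
n(O2) = 5742.0 / 32.00 = 179.44 mol.
Step 1 gives a 5:1 ratio of O2 to P4O10, so n(P4O10) = 35.888 mol.
In step 2 the P4O10:H3PO4 ratio is 1:4, so n(H3PO4) = 143.55 mol.
Mass of H3PO4 = 143.55 × 97.994 = 14067 g = 14.07 kg.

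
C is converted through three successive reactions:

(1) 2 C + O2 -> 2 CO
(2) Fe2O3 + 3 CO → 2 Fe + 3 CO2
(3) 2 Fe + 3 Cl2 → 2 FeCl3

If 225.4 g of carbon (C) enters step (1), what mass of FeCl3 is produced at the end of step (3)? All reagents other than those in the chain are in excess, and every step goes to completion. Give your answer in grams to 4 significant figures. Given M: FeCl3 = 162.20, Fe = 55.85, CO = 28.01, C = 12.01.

2029 g

n(C) = 225.4 / 12.01 = 18.768 mol.
Reaction (1): C→CO ratio 2:2 ⇒ n(CO) = 18.768 mol.
Reaction (2): CO→Fe ratio 3:2 ⇒ n(Fe) = 12.512 mol.
Reaction (3): Fe→FeCl3 ratio 2:2 ⇒ n(FeCl3) = 12.512 mol.
Mass of FeCl3 = 12.512 × 162.20 = 2029.4 g.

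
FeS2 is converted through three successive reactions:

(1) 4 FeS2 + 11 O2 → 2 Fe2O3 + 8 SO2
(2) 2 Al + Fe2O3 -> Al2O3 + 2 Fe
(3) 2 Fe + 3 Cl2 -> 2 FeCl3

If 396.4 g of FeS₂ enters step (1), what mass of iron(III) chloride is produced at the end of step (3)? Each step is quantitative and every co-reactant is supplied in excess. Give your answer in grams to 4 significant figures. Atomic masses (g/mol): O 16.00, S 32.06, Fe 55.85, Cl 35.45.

M(FeS2) = 55.85 + 2(32.06) = 119.97 g/mol.
M(FeCl3) = 55.85 + 3(35.45) = 162.20 g/mol.
n(FeS2) = 396.4 / 119.97 = 3.3042 mol.
Reaction (1): FeS2→Fe2O3 ratio 4:2 ⇒ n(Fe2O3) = 1.6521 mol.
Reaction (2): Fe2O3→Fe ratio 1:2 ⇒ n(Fe) = 3.3042 mol.
Reaction (3): Fe→FeCl3 ratio 2:2 ⇒ n(FeCl3) = 3.3042 mol.
Mass of FeCl3 = 3.3042 × 162.20 = 535.93 g.

535.9 g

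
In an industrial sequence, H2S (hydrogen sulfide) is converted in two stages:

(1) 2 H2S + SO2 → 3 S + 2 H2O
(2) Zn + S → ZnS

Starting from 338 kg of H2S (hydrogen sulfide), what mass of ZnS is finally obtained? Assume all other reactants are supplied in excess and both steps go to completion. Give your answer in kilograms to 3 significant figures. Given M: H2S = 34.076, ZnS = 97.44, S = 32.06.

338 kg = 338000 g.
n(H2S) = 338000 / 34.076 = 9919 mol.
Step 1 gives a 2:3 ratio of H2S to S, so n(S) = 14880 mol.
In step 2 the S:ZnS ratio is 1:1, so n(ZnS) = 14880 mol.
Mass of ZnS = 14880 × 97.44 = 1.450 × 10^6 g = 1450 kg.

1450 kg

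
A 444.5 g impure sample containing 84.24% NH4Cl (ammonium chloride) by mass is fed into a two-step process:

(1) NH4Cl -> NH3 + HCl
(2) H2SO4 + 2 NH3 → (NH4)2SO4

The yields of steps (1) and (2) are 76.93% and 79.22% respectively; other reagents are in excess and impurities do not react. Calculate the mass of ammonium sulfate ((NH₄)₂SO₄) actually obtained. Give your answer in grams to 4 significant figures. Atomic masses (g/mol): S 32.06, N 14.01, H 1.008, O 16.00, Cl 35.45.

281.9 g

Pure NH4Cl = 444.5 × 0.8424 = 374.45 g.
M(NH4Cl) = 14.01 + 4(1.008) + 35.45 = 53.492 g/mol.
M((NH4)2SO4) = 2(14.01) + 8(1.008) + 32.06 + 4(16.00) = 132.144 g/mol.
n(NH4Cl) = 374.45 / 53.492 = 7.0001 mol.
Step 1 (NH4Cl:NH3 = 1:1): theoretical n(NH3) = 7.0001 mol; at 76.93% yield, n(NH3) = 5.3851 mol.
Step 2 (NH3:(NH4)2SO4 = 2:1): theoretical n((NH4)2SO4) = 2.6926 mol, so theoretical mass = 2.6926 × 132.144 = 355.81 g.
At 79.22% yield, actual mass of (NH4)2SO4 = 355.81 × 0.7922 = 281.87 g.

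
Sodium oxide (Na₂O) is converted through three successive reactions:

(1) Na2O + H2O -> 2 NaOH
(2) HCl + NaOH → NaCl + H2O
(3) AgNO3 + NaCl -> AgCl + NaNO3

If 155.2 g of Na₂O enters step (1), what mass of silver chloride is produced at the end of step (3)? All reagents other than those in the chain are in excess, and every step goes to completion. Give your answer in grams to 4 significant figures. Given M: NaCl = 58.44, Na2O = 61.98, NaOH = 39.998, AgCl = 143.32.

n(Na2O) = 155.2 / 61.98 = 2.5040 mol.
Reaction (1): Na2O→NaOH ratio 1:2 ⇒ n(NaOH) = 5.0081 mol.
Reaction (2): NaOH→NaCl ratio 1:1 ⇒ n(NaCl) = 5.0081 mol.
Reaction (3): NaCl→AgCl ratio 1:1 ⇒ n(AgCl) = 5.0081 mol.
Mass of AgCl = 5.0081 × 143.32 = 717.76 g.

717.8 g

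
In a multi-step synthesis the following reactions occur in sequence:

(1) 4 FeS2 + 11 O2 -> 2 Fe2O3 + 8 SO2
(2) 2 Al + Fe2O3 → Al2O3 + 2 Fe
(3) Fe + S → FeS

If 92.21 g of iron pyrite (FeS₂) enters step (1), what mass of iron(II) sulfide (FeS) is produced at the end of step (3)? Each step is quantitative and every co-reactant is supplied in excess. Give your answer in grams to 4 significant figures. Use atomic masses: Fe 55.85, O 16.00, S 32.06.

67.57 g

M(FeS2) = 55.85 + 2(32.06) = 119.97 g/mol.
M(FeS) = 55.85 + 32.06 = 87.91 g/mol.
n(FeS2) = 92.21 / 119.97 = 0.76861 mol.
Reaction (1): FeS2→Fe2O3 ratio 4:2 ⇒ n(Fe2O3) = 0.38430 mol.
Reaction (2): Fe2O3→Fe ratio 1:2 ⇒ n(Fe) = 0.76861 mol.
Reaction (3): Fe→FeS ratio 1:1 ⇒ n(FeS) = 0.76861 mol.
Mass of FeS = 0.76861 × 87.91 = 67.568 g.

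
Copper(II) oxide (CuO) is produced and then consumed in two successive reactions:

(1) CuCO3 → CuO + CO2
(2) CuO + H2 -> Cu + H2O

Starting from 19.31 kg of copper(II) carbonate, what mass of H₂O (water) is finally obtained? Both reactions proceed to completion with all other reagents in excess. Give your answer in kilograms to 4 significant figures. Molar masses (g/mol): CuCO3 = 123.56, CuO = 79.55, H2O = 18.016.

19.31 kg = 19310 g.
n(CuCO3) = 19310 / 123.56 = 156.28 mol.
Step 1 gives a 1:1 ratio of CuCO3 to CuO, so n(CuO) = 156.28 mol.
In step 2 the CuO:H2O ratio is 1:1, so n(H2O) = 156.28 mol.
Mass of H2O = 156.28 × 18.016 = 2815.5 g = 2.816 kg.

2.816 kg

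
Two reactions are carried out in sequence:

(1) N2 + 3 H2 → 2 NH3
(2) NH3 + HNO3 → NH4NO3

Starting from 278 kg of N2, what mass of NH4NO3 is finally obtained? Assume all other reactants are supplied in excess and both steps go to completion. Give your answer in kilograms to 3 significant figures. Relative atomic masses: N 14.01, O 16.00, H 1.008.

1590 kg

M(N2) = 2(14.01) = 28.02 g/mol.
M(NH4NO3) = 2(14.01) + 4(1.008) + 3(16.00) = 80.052 g/mol.
278 kg = 278000 g.
n(N2) = 278000 / 28.02 = 9921 mol.
Step 1 gives a 1:2 ratio of N2 to NH3, so n(NH3) = 19840 mol.
In step 2 the NH3:NH4NO3 ratio is 1:1, so n(NH4NO3) = 19840 mol.
Mass of NH4NO3 = 19840 × 80.052 = 1.588 × 10^6 g = 1590 kg.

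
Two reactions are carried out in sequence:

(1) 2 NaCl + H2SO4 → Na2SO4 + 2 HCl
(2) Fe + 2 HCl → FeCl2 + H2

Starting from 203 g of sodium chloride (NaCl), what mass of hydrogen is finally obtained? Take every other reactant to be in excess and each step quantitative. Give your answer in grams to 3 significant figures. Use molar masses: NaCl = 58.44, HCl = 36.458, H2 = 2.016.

3.50 g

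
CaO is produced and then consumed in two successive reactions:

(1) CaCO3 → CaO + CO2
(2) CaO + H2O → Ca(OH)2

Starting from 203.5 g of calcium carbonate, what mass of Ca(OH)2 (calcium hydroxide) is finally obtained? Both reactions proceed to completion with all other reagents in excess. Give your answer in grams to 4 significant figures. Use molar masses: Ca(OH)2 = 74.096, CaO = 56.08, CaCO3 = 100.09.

150.6 g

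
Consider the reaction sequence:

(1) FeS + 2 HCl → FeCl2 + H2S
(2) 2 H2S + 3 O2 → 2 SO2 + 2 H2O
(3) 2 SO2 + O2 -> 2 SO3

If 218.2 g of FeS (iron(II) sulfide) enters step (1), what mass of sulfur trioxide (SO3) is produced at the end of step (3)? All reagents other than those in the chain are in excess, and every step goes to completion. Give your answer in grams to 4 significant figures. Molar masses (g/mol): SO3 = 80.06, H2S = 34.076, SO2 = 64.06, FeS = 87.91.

198.7 g

n(FeS) = 218.2 / 87.91 = 2.4821 mol.
Reaction (1): FeS→H2S ratio 1:1 ⇒ n(H2S) = 2.4821 mol.
Reaction (2): H2S→SO2 ratio 2:2 ⇒ n(SO2) = 2.4821 mol.
Reaction (3): SO2→SO3 ratio 2:2 ⇒ n(SO3) = 2.4821 mol.
Mass of SO3 = 2.4821 × 80.06 = 198.72 g.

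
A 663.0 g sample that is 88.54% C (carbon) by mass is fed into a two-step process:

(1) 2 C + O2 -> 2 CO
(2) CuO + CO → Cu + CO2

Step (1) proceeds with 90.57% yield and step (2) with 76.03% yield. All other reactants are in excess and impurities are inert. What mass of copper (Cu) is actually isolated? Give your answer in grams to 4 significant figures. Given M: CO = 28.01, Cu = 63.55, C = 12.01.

Pure C = 663.0 × 0.8854 = 587.02 g.
n(C) = 587.02 / 12.01 = 48.878 mol.
Step 1 (C:CO = 2:2): theoretical n(CO) = 48.878 mol; at 90.57% yield, n(CO) = 44.268 mol.
Step 2 (CO:Cu = 1:1): theoretical n(Cu) = 44.268 mol, so theoretical mass = 44.268 × 63.55 = 2813.3 g.
At 76.03% yield, actual mass of Cu = 2813.3 × 0.7603 = 2138.9 g.

2139 g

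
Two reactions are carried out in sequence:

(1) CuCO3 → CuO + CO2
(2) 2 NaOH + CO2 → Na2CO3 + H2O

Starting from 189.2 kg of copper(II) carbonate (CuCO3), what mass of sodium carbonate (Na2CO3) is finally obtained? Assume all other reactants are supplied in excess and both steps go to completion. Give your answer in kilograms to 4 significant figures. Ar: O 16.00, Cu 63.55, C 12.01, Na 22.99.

162.3 kg

M(CuCO3) = 63.55 + 12.01 + 3(16.00) = 123.56 g/mol.
M(Na2CO3) = 2(22.99) + 12.01 + 3(16.00) = 105.99 g/mol.
189.2 kg = 189200 g.
n(CuCO3) = 189200 / 123.56 = 1531.2 mol.
Step 1 gives a 1:1 ratio of CuCO3 to CO2, so n(CO2) = 1531.2 mol.
In step 2 the CO2:Na2CO3 ratio is 1:1, so n(Na2CO3) = 1531.2 mol.
Mass of Na2CO3 = 1531.2 × 105.99 = 162300 g = 162.3 kg.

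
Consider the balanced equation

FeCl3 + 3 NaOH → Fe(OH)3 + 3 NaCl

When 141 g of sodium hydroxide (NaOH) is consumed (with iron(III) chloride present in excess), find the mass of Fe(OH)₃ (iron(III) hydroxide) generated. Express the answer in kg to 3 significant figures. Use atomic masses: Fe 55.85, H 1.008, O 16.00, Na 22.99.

0.126 kg

M(NaOH) = 22.99 + 16.00 + 1.008 = 39.998 g/mol.
M(Fe(OH)3) = 55.85 + 3(16.00) + 3(1.008) = 106.874 g/mol.
n(NaOH) = 141.0 g / 39.998 g/mol = 3.525 mol.
From the equation the NaOH:Fe(OH)3 mole ratio is 3:1, so n(Fe(OH)3) = 3.525 × 1/3 = 1.175 mol.
Mass of Fe(OH)3 = 1.175 mol × 106.874 g/mol = 125.6 g.
Converting to kg: 125.6 g = 0.126 kg.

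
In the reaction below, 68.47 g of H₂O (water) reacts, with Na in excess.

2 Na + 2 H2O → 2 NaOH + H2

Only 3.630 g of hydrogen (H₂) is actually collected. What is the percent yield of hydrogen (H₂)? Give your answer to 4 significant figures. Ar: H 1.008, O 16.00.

M(H2O) = 2(1.008) + 16.00 = 18.016 g/mol.
M(H2) = 2(1.008) = 2.016 g/mol.
n(H2O) = 68.470 g / 18.016 g/mol = 3.8005 mol.
From the equation the H2O:H2 mole ratio is 2:1, so n(H2) = 3.8005 × 1/2 = 1.9003 mol.
Mass of H2 = 1.9003 mol × 2.016 g/mol = 3.8309 g.
This is the theoretical yield. Percent yield = 3.630 g / 3.8309 g × 100% = 94.755%.

94.76 %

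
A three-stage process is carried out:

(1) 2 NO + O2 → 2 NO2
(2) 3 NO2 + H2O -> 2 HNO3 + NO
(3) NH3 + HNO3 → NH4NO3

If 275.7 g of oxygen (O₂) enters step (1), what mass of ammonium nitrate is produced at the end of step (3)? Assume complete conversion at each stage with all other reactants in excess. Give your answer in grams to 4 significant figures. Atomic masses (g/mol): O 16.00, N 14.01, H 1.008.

M(O2) = 2(16.00) = 32.00 g/mol.
M(NH4NO3) = 2(14.01) + 4(1.008) + 3(16.00) = 80.052 g/mol.
n(O2) = 275.7 / 32.00 = 8.6156 mol.
Reaction (1): O2→NO2 ratio 1:2 ⇒ n(NO2) = 17.231 mol.
Reaction (2): NO2→HNO3 ratio 3:2 ⇒ n(HNO3) = 11.487 mol.
Reaction (3): HNO3→NH4NO3 ratio 1:1 ⇒ n(NH4NO3) = 11.487 mol.
Mass of NH4NO3 = 11.487 × 80.052 = 919.60 g.

919.6 g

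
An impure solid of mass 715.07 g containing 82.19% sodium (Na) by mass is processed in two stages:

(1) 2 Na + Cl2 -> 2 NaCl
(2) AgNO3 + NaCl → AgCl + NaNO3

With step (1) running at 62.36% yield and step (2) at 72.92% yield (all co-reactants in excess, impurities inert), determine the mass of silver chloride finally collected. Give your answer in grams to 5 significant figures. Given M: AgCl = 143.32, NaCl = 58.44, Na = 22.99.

Pure Na = 715.07 × 0.8219 = 587.716 g.
n(Na) = 587.716 / 22.99 = 25.5640 mol.
Step 1 (Na:NaCl = 2:2): theoretical n(NaCl) = 25.5640 mol; at 62.36% yield, n(NaCl) = 15.9417 mol.
Step 2 (NaCl:AgCl = 1:1): theoretical n(AgCl) = 15.9417 mol, so theoretical mass = 15.9417 × 143.32 = 2284.76 g.
At 72.92% yield, actual mass of AgCl = 2284.76 × 0.7292 = 1666.05 g.

1666.1 g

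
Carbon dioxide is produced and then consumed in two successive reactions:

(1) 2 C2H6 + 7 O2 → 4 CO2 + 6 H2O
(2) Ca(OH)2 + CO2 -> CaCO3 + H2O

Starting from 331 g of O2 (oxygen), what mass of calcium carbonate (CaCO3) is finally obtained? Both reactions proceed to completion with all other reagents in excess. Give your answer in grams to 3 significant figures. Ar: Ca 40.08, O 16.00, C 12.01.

M(O2) = 2(16.00) = 32.00 g/mol.
M(CaCO3) = 40.08 + 12.01 + 3(16.00) = 100.09 g/mol.
n(O2) = 331.0 / 32.00 = 10.34 mol.
Step 1 gives a 7:4 ratio of O2 to CO2, so n(CO2) = 5.911 mol.
In step 2 the CO2:CaCO3 ratio is 1:1, so n(CaCO3) = 5.911 mol.
Mass of CaCO3 = 5.911 × 100.09 = 591.6 g.

592 g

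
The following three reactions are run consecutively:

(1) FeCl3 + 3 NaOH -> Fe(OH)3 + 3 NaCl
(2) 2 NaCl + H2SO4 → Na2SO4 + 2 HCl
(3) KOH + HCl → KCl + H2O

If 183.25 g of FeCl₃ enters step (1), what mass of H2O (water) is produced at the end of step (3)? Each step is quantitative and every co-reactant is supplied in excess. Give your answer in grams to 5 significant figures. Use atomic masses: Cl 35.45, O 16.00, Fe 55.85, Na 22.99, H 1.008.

M(FeCl3) = 55.85 + 3(35.45) = 162.20 g/mol.
M(H2O) = 2(1.008) + 16.00 = 18.016 g/mol.
n(FeCl3) = 183.25 / 162.20 = 1.12978 mol.
Reaction (1): FeCl3→NaCl ratio 1:3 ⇒ n(NaCl) = 3.38933 mol.
Reaction (2): NaCl→HCl ratio 2:2 ⇒ n(HCl) = 3.38933 mol.
Reaction (3): HCl→H2O ratio 1:1 ⇒ n(H2O) = 3.38933 mol.
Mass of H2O = 3.38933 × 18.016 = 61.0622 g.

61.062 g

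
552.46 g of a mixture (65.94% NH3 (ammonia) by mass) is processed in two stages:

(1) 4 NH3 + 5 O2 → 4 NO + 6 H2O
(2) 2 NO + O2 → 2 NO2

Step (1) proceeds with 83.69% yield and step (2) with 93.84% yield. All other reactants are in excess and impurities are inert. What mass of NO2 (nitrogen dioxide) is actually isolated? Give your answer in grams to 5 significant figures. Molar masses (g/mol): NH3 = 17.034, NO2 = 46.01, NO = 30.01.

Pure NH3 = 552.46 × 0.6594 = 364.292 g.
n(NH3) = 364.292 / 17.034 = 21.3862 mol.
Step 1 (NH3:NO = 4:4): theoretical n(NO) = 21.3862 mol; at 83.69% yield, n(NO) = 17.8981 mol.
Step 2 (NO:NO2 = 2:2): theoretical n(NO2) = 17.8981 mol, so theoretical mass = 17.8981 × 46.01 = 823.491 g.
At 93.84% yield, actual mass of NO2 = 823.491 × 0.9384 = 772.764 g.

772.76 g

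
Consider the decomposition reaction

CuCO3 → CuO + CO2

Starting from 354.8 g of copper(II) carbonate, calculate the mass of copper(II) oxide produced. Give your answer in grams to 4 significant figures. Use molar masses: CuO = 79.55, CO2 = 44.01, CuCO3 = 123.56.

228.4 g

n(CuCO3) = 354.80 g / 123.56 g/mol = 2.8715 mol.
From the equation the CuCO3:CuO mole ratio is 1:1, so n(CuO) = 2.8715 × 1/1 = 2.8715 mol.
Mass of CuO = 2.8715 mol × 79.55 g/mol = 228.43 g.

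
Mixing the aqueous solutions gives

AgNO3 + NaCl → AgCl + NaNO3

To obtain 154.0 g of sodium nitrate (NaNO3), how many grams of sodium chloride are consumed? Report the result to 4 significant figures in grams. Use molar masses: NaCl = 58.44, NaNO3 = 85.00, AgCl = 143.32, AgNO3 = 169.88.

105.9 g

n(NaNO3) = 154.00 g / 85.00 g/mol = 1.8118 mol.
From the equation the NaNO3:NaCl mole ratio is 1:1, so n(NaCl) = 1.8118 × 1/1 = 1.8118 mol.
Mass of NaCl = 1.8118 mol × 58.44 g/mol = 105.88 g.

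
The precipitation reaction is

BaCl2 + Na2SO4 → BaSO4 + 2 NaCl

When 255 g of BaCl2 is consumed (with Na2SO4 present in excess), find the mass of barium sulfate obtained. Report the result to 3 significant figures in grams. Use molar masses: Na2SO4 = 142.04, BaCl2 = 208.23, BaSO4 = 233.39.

n(BaCl2) = 255.0 g / 208.23 g/mol = 1.225 mol.
From the equation the BaCl2:BaSO4 mole ratio is 1:1, so n(BaSO4) = 1.225 × 1/1 = 1.225 mol.
Mass of BaSO4 = 1.225 mol × 233.39 g/mol = 285.8 g.

286 g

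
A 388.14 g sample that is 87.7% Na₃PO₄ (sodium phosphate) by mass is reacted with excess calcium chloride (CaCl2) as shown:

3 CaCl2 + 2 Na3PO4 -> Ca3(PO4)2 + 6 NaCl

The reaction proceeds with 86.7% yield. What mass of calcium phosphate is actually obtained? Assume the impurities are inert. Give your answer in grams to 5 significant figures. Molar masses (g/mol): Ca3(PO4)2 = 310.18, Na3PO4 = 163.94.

279.19 g

Pure Na3PO4 available = 388.14 g × 0.877 = 340.399 g.
n(Na3PO4) = 340.399 g / 163.94 g/mol = 2.07636 mol.
From the equation the Na3PO4:Ca3(PO4)2 mole ratio is 2:1, so n(Ca3(PO4)2) = 2.07636 × 1/2 = 1.03818 mol.
Mass of Ca3(PO4)2 = 1.03818 mol × 310.18 g/mol = 322.023 g.
Actual mass collected = 322.023 g × 0.867 = 279.194 g.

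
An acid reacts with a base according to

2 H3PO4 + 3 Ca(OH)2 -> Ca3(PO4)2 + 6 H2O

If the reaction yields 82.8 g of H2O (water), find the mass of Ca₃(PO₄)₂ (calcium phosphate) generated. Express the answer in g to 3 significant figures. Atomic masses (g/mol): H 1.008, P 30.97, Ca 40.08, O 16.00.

238 g

M(H2O) = 2(1.008) + 16.00 = 18.016 g/mol.
M(Ca3(PO4)2) = 3(40.08) + 2(30.97) + 8(16.00) = 310.18 g/mol.
n(H2O) = 82.80 g / 18.016 g/mol = 4.596 mol.
From the equation the H2O:Ca3(PO4)2 mole ratio is 6:1, so n(Ca3(PO4)2) = 4.596 × 1/6 = 0.7660 mol.
Mass of Ca3(PO4)2 = 0.7660 mol × 310.18 g/mol = 237.6 g.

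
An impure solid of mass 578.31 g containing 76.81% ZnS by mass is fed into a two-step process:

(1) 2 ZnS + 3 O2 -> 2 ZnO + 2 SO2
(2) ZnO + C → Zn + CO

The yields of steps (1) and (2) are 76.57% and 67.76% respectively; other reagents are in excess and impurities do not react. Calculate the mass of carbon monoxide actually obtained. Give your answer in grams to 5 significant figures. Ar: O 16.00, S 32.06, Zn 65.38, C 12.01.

66.250 g

Pure ZnS = 578.31 × 0.7681 = 444.200 g.
M(ZnS) = 65.38 + 32.06 = 97.44 g/mol.
M(CO) = 12.01 + 16.00 = 28.01 g/mol.
n(ZnS) = 444.200 / 97.44 = 4.55870 mol.
Step 1 (ZnS:ZnO = 2:2): theoretical n(ZnO) = 4.55870 mol; at 76.57% yield, n(ZnO) = 3.49060 mol.
Step 2 (ZnO:CO = 1:1): theoretical n(CO) = 3.49060 mol, so theoretical mass = 3.49060 × 28.01 = 97.7717 g.
At 67.76% yield, actual mass of CO = 97.7717 × 0.6776 = 66.2501 g.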